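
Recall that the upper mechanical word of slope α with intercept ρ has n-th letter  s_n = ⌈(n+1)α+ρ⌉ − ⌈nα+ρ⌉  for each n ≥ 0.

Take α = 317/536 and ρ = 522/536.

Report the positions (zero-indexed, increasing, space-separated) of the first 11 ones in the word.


n=0: ⌈839/536⌉−⌈522/536⌉ = 2−1 = 1  ← one
n=1: ⌈1156/536⌉−⌈839/536⌉ = 3−2 = 1  ← one
n=2: ⌈1473/536⌉−⌈1156/536⌉ = 3−3 = 0
n=3: ⌈1790/536⌉−⌈1473/536⌉ = 4−3 = 1  ← one
n=4: ⌈2107/536⌉−⌈1790/536⌉ = 4−4 = 0
n=5: ⌈2424/536⌉−⌈2107/536⌉ = 5−4 = 1  ← one
n=6: ⌈2741/536⌉−⌈2424/536⌉ = 6−5 = 1  ← one
n=7: ⌈3058/536⌉−⌈2741/536⌉ = 6−6 = 0
n=8: ⌈3375/536⌉−⌈3058/536⌉ = 7−6 = 1  ← one
n=9: ⌈3692/536⌉−⌈3375/536⌉ = 7−7 = 0
n=10: ⌈4009/536⌉−⌈3692/536⌉ = 8−7 = 1  ← one
n=11: ⌈4326/536⌉−⌈4009/536⌉ = 9−8 = 1  ← one
n=12: ⌈4643/536⌉−⌈4326/536⌉ = 9−9 = 0
n=13: ⌈4960/536⌉−⌈4643/536⌉ = 10−9 = 1  ← one
n=14: ⌈5277/536⌉−⌈4960/536⌉ = 10−10 = 0
n=15: ⌈5594/536⌉−⌈5277/536⌉ = 11−10 = 1  ← one
n=16: ⌈5911/536⌉−⌈5594/536⌉ = 12−11 = 1  ← one
positions of the first 11 ones: 0 1 3 5 6 8 10 11 13 15 16

0 1 3 5 6 8 10 11 13 15 16


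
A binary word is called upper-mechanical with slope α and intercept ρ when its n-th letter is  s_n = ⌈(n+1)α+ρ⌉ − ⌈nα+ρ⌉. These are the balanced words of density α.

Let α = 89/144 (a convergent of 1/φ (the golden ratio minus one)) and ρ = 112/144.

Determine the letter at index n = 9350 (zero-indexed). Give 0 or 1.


1

(n+1)α + ρ = (9351·89 + 112) / 144 = 832351/144
nα + ρ     = (9350·89 + 112) / 144 = 832262/144
⌈832351/144⌉ = 5781,  ⌈832262/144⌉ = 5780
s_{9350} = 5781 − 5780 = 1


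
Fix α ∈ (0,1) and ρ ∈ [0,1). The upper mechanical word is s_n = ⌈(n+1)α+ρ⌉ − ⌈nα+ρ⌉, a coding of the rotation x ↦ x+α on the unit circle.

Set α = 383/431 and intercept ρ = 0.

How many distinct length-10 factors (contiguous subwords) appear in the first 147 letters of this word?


9

t_n = ⌈(n·383)/431⌉ for n = 0 … 147:
  n=0…9: ⌈0/431⌉=0 ⌈383/431⌉=1 ⌈766/431⌉=2 ⌈1149/431⌉=3 ⌈1532/431⌉=4 ⌈1915/431⌉=5 ⌈2298/431⌉=6 ⌈2681/431⌉=7 ⌈3064/431⌉=8 ⌈3447/431⌉=8
  n=10…19: ⌈3830/431⌉=9 ⌈4213/431⌉=10 ⌈4596/431⌉=11 ⌈4979/431⌉=12 ⌈5362/431⌉=13 ⌈5745/431⌉=14 ⌈6128/431⌉=15 ⌈6511/431⌉=16 ⌈6894/431⌉=16 ⌈7277/431⌉=17
  n=20…29: ⌈7660/431⌉=18 ⌈8043/431⌉=19 ⌈8426/431⌉=20 ⌈8809/431⌉=21 ⌈9192/431⌉=22 ⌈9575/431⌉=23 ⌈9958/431⌉=24 ⌈10341/431⌉=24 ⌈10724/431⌉=25 ⌈11107/431⌉=26
  n=30…39: ⌈11490/431⌉=27 ⌈11873/431⌉=28 ⌈12256/431⌉=29 ⌈12639/431⌉=30 ⌈13022/431⌉=31 ⌈13405/431⌉=32 ⌈13788/431⌉=32 ⌈14171/431⌉=33 ⌈14554/431⌉=34 ⌈14937/431⌉=35
  n=40…49: ⌈15320/431⌉=36 ⌈15703/431⌉=37 ⌈16086/431⌉=38 ⌈16469/431⌉=39 ⌈16852/431⌉=40 ⌈17235/431⌉=40 ⌈17618/431⌉=41 ⌈18001/431⌉=42 ⌈18384/431⌉=43 ⌈18767/431⌉=44
  n=50…59: ⌈19150/431⌉=45 ⌈19533/431⌉=46 ⌈19916/431⌉=47 ⌈20299/431⌉=48 ⌈20682/431⌉=48 ⌈21065/431⌉=49 ⌈21448/431⌉=50 ⌈21831/431⌉=51 ⌈22214/431⌉=52 ⌈22597/431⌉=53
  n=60…69: ⌈22980/431⌉=54 ⌈23363/431⌉=55 ⌈23746/431⌉=56 ⌈24129/431⌉=56 ⌈24512/431⌉=57 ⌈24895/431⌉=58 ⌈25278/431⌉=59 ⌈25661/431⌉=60 ⌈26044/431⌉=61 ⌈26427/431⌉=62
  n=70…79: ⌈26810/431⌉=63 ⌈27193/431⌉=64 ⌈27576/431⌉=64 ⌈27959/431⌉=65 ⌈28342/431⌉=66 ⌈28725/431⌉=67 ⌈29108/431⌉=68 ⌈29491/431⌉=69 ⌈29874/431⌉=70 ⌈30257/431⌉=71
  n=80…89: ⌈30640/431⌉=72 ⌈31023/431⌉=72 ⌈31406/431⌉=73 ⌈31789/431⌉=74 ⌈32172/431⌉=75 ⌈32555/431⌉=76 ⌈32938/431⌉=77 ⌈33321/431⌉=78 ⌈33704/431⌉=79 ⌈34087/431⌉=80
  n=90…99: ⌈34470/431⌉=80 ⌈34853/431⌉=81 ⌈35236/431⌉=82 ⌈35619/431⌉=83 ⌈36002/431⌉=84 ⌈36385/431⌉=85 ⌈36768/431⌉=86 ⌈37151/431⌉=87 ⌈37534/431⌉=88 ⌈37917/431⌉=88
  n=100…109: ⌈38300/431⌉=89 ⌈38683/431⌉=90 ⌈39066/431⌉=91 ⌈39449/431⌉=92 ⌈39832/431⌉=93 ⌈40215/431⌉=94 ⌈40598/431⌉=95 ⌈40981/431⌉=96 ⌈41364/431⌉=96 ⌈41747/431⌉=97
  n=110…119: ⌈42130/431⌉=98 ⌈42513/431⌉=99 ⌈42896/431⌉=100 ⌈43279/431⌉=101 ⌈43662/431⌉=102 ⌈44045/431⌉=103 ⌈44428/431⌉=104 ⌈44811/431⌉=104 ⌈45194/431⌉=105 ⌈45577/431⌉=106
  n=120…129: ⌈45960/431⌉=107 ⌈46343/431⌉=108 ⌈46726/431⌉=109 ⌈47109/431⌉=110 ⌈47492/431⌉=111 ⌈47875/431⌉=112 ⌈48258/431⌉=112 ⌈48641/431⌉=113 ⌈49024/431⌉=114 ⌈49407/431⌉=115
  n=130…139: ⌈49790/431⌉=116 ⌈50173/431⌉=117 ⌈50556/431⌉=118 ⌈50939/431⌉=119 ⌈51322/431⌉=120 ⌈51705/431⌉=120 ⌈52088/431⌉=121 ⌈52471/431⌉=122 ⌈52854/431⌉=123 ⌈53237/431⌉=124
  n=140…147: ⌈53620/431⌉=125 ⌈54003/431⌉=126 ⌈54386/431⌉=127 ⌈54769/431⌉=128 ⌈55152/431⌉=128 ⌈55535/431⌉=129 ⌈55918/431⌉=130 ⌈56301/431⌉=131
s_n = t_(n+1) − t_n for n = 0 … 146 gives
prefix = 111111110111111110111111110111111110111111110111111110111111110111111110111111110111111110111111110111111110111111110111111110111111110111111110111
slide a length-10 window over [0..9] … [137..146] (138 windows); first occurrence of each distinct factor:
  [  0..  9] 1111111101
  [  1.. 10] 1111111011
  [  2.. 11] 1111110111
  [  3.. 12] 1111101111
  [  4.. 13] 1111011111
  [  5.. 14] 1110111111
  [  6.. 15] 1101111111
  [  7.. 16] 1011111111
  [  8.. 17] 0111111110
  (the other 129 windows repeat one of these)
distinct factors: {0111111110, 1011111111, 1101111111, 1110111111, 1111011111, 1111101111, 1111110111, 1111111011, 1111111101}
count = 9  (Sturmian bound for length 10 is 11)


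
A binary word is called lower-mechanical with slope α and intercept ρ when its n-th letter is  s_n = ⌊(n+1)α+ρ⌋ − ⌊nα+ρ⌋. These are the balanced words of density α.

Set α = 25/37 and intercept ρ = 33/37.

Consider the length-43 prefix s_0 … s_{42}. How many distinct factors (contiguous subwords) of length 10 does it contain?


11

t_n = ⌊(n·25+33)/37⌋ for n = 0 … 43:
  n=0…9: ⌊33/37⌋=0 ⌊58/37⌋=1 ⌊83/37⌋=2 ⌊108/37⌋=2 ⌊133/37⌋=3 ⌊158/37⌋=4 ⌊183/37⌋=4 ⌊208/37⌋=5 ⌊233/37⌋=6 ⌊258/37⌋=6
  n=10…19: ⌊283/37⌋=7 ⌊308/37⌋=8 ⌊333/37⌋=9 ⌊358/37⌋=9 ⌊383/37⌋=10 ⌊408/37⌋=11 ⌊433/37⌋=11 ⌊458/37⌋=12 ⌊483/37⌋=13 ⌊508/37⌋=13
  n=20…29: ⌊533/37⌋=14 ⌊558/37⌋=15 ⌊583/37⌋=15 ⌊608/37⌋=16 ⌊633/37⌋=17 ⌊658/37⌋=17 ⌊683/37⌋=18 ⌊708/37⌋=19 ⌊733/37⌋=19 ⌊758/37⌋=20
  n=30…39: ⌊783/37⌋=21 ⌊808/37⌋=21 ⌊833/37⌋=22 ⌊858/37⌋=23 ⌊883/37⌋=23 ⌊908/37⌋=24 ⌊933/37⌋=25 ⌊958/37⌋=25 ⌊983/37⌋=26 ⌊1008/37⌋=27
  n=40…43: ⌊1033/37⌋=27 ⌊1058/37⌋=28 ⌊1083/37⌋=29 ⌊1108/37⌋=29
s_n = t_(n+1) − t_n for n = 0 … 42 gives
prefix = 1101101101110110110110110110110110110110110
slide a length-10 window over [0..9] … [33..42] (34 windows); first occurrence of each distinct factor:
  [  0..  9] 1101101101
  [  1.. 10] 1011011011
  [  2.. 11] 0110110111
  [  3.. 12] 1101101110
  [  4.. 13] 1011011101
  [  5.. 14] 0110111011
  [  6.. 15] 1101110110
  [  7.. 16] 1011101101
  [  8.. 17] 0111011011
  [  9.. 18] 1110110110
  [ 12.. 21] 0110110110
  (the other 23 windows repeat one of these)
distinct factors: {0110110110, 0110110111, 0110111011, 0111011011, 1011011011, 1011011101, 1011101101, 1101101101, 1101101110, 1101110110, 1110110110}
count = 11  (Sturmian bound for length 10 is 11)


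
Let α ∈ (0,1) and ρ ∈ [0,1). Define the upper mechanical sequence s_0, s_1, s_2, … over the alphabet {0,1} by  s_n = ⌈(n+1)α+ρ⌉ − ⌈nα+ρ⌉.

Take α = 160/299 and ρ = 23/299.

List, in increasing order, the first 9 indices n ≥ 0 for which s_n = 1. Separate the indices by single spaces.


n=0: ⌈183/299⌉−⌈23/299⌉ = 1−1 = 0
n=1: ⌈343/299⌉−⌈183/299⌉ = 2−1 = 1  ← one
n=2: ⌈503/299⌉−⌈343/299⌉ = 2−2 = 0
n=3: ⌈663/299⌉−⌈503/299⌉ = 3−2 = 1  ← one
n=4: ⌈823/299⌉−⌈663/299⌉ = 3−3 = 0
n=5: ⌈983/299⌉−⌈823/299⌉ = 4−3 = 1  ← one
n=6: ⌈1143/299⌉−⌈983/299⌉ = 4−4 = 0
n=7: ⌈1303/299⌉−⌈1143/299⌉ = 5−4 = 1  ← one
n=8: ⌈1463/299⌉−⌈1303/299⌉ = 5−5 = 0
n=9: ⌈1623/299⌉−⌈1463/299⌉ = 6−5 = 1  ← one
n=10: ⌈1783/299⌉−⌈1623/299⌉ = 6−6 = 0
n=11: ⌈1943/299⌉−⌈1783/299⌉ = 7−6 = 1  ← one
n=12: ⌈2103/299⌉−⌈1943/299⌉ = 8−7 = 1  ← one
n=13: ⌈2263/299⌉−⌈2103/299⌉ = 8−8 = 0
n=14: ⌈2423/299⌉−⌈2263/299⌉ = 9−8 = 1  ← one
n=15: ⌈2583/299⌉−⌈2423/299⌉ = 9−9 = 0
n=16: ⌈2743/299⌉−⌈2583/299⌉ = 10−9 = 1  ← one
positions of the first 9 ones: 1 3 5 7 9 11 12 14 16

1 3 5 7 9 11 12 14 16


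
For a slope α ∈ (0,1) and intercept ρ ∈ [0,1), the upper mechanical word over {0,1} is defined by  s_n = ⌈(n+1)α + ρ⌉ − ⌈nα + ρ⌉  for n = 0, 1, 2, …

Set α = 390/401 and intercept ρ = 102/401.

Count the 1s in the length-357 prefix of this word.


#1s = Σ_{n=0}^{356} s_n = Σ_{n=0}^{356} (⌈(n+1)α+ρ⌉ − ⌈nα+ρ⌉)
the sum telescopes: every ⌈nα+ρ⌉ with 0 < n < 357 appears once with + and once with −, leaving ⌈357α+ρ⌉ − ⌈0·α+ρ⌉
357α + ρ = (357·390 + 102) / 401 = 139332/401
ρ = 102/401
⌈139332/401⌉ = 348,  ⌈102/401⌉ = 1
#1s = 348 − 1 = 347

347


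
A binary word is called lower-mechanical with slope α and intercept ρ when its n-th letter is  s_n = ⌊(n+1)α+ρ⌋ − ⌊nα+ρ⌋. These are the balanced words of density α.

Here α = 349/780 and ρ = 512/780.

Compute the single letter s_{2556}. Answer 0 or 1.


(n+1)α + ρ = (2557·349 + 512) / 780 = 892905/780
nα + ρ     = (2556·349 + 512) / 780 = 892556/780
⌊892905/780⌋ = 1144,  ⌊892556/780⌋ = 1144
s_{2556} = 1144 − 1144 = 0

0


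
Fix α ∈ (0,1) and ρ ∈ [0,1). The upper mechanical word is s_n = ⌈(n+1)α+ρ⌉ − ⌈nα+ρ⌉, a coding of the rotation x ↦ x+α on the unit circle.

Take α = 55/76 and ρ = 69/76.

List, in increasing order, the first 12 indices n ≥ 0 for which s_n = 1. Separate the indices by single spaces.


n=0: ⌈124/76⌉−⌈69/76⌉ = 2−1 = 1  ← one
n=1: ⌈179/76⌉−⌈124/76⌉ = 3−2 = 1  ← one
n=2: ⌈234/76⌉−⌈179/76⌉ = 4−3 = 1  ← one
n=3: ⌈289/76⌉−⌈234/76⌉ = 4−4 = 0
n=4: ⌈344/76⌉−⌈289/76⌉ = 5−4 = 1  ← one
n=5: ⌈399/76⌉−⌈344/76⌉ = 6−5 = 1  ← one
n=6: ⌈454/76⌉−⌈399/76⌉ = 6−6 = 0
n=7: ⌈509/76⌉−⌈454/76⌉ = 7−6 = 1  ← one
n=8: ⌈564/76⌉−⌈509/76⌉ = 8−7 = 1  ← one
n=9: ⌈619/76⌉−⌈564/76⌉ = 9−8 = 1  ← one
n=10: ⌈674/76⌉−⌈619/76⌉ = 9−9 = 0
n=11: ⌈729/76⌉−⌈674/76⌉ = 10−9 = 1  ← one
n=12: ⌈784/76⌉−⌈729/76⌉ = 11−10 = 1  ← one
n=13: ⌈839/76⌉−⌈784/76⌉ = 12−11 = 1  ← one
n=14: ⌈894/76⌉−⌈839/76⌉ = 12−12 = 0
n=15: ⌈949/76⌉−⌈894/76⌉ = 13−12 = 1  ← one
positions of the first 12 ones: 0 1 2 4 5 7 8 9 11 12 13 15

0 1 2 4 5 7 8 9 11 12 13 15


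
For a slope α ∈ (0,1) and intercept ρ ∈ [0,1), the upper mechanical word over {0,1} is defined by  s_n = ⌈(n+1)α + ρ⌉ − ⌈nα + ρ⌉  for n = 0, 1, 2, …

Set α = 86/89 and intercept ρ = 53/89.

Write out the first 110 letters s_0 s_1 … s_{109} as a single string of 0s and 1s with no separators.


11111111111111111011111111111111111111111111111011111111111111111111111111110111111111111111111111111111110111

n=0: ⌈(1·86+53)/89⌉ − ⌈(0·86+53)/89⌉ = ⌈139/89⌉ − ⌈53/89⌉ = 2 − 1 = 1
n=1: ⌈(2·86+53)/89⌉ − ⌈(1·86+53)/89⌉ = ⌈225/89⌉ − ⌈139/89⌉ = 3 − 2 = 1
n=2: ⌈(3·86+53)/89⌉ − ⌈(2·86+53)/89⌉ = ⌈311/89⌉ − ⌈225/89⌉ = 4 − 3 = 1
n=3: ⌈(4·86+53)/89⌉ − ⌈(3·86+53)/89⌉ = ⌈397/89⌉ − ⌈311/89⌉ = 5 − 4 = 1
n=4: ⌈(5·86+53)/89⌉ − ⌈(4·86+53)/89⌉ = ⌈483/89⌉ − ⌈397/89⌉ = 6 − 5 = 1
n=5: ⌈(6·86+53)/89⌉ − ⌈(5·86+53)/89⌉ = ⌈569/89⌉ − ⌈483/89⌉ = 7 − 6 = 1
n=6: ⌈(7·86+53)/89⌉ − ⌈(6·86+53)/89⌉ = ⌈655/89⌉ − ⌈569/89⌉ = 8 − 7 = 1
n=7: ⌈(8·86+53)/89⌉ − ⌈(7·86+53)/89⌉ = ⌈741/89⌉ − ⌈655/89⌉ = 9 − 8 = 1
n=8: ⌈(9·86+53)/89⌉ − ⌈(8·86+53)/89⌉ = ⌈827/89⌉ − ⌈741/89⌉ = 10 − 9 = 1
n=9: ⌈(10·86+53)/89⌉ − ⌈(9·86+53)/89⌉ = ⌈913/89⌉ − ⌈827/89⌉ = 11 − 10 = 1
n=10: ⌈(11·86+53)/89⌉ − ⌈(10·86+53)/89⌉ = ⌈999/89⌉ − ⌈913/89⌉ = 12 − 11 = 1
n=11: ⌈(12·86+53)/89⌉ − ⌈(11·86+53)/89⌉ = ⌈1085/89⌉ − ⌈999/89⌉ = 13 − 12 = 1
n=12: ⌈(13·86+53)/89⌉ − ⌈(12·86+53)/89⌉ = ⌈1171/89⌉ − ⌈1085/89⌉ = 14 − 13 = 1
n=13: ⌈(14·86+53)/89⌉ − ⌈(13·86+53)/89⌉ = ⌈1257/89⌉ − ⌈1171/89⌉ = 15 − 14 = 1
n=14: ⌈(15·86+53)/89⌉ − ⌈(14·86+53)/89⌉ = ⌈1343/89⌉ − ⌈1257/89⌉ = 16 − 15 = 1
n=15: ⌈(16·86+53)/89⌉ − ⌈(15·86+53)/89⌉ = ⌈1429/89⌉ − ⌈1343/89⌉ = 17 − 16 = 1
n=16: ⌈(17·86+53)/89⌉ − ⌈(16·86+53)/89⌉ = ⌈1515/89⌉ − ⌈1429/89⌉ = 18 − 17 = 1
n=17: ⌈(18·86+53)/89⌉ − ⌈(17·86+53)/89⌉ = ⌈1601/89⌉ − ⌈1515/89⌉ = 18 − 18 = 0
n=18: ⌈(19·86+53)/89⌉ − ⌈(18·86+53)/89⌉ = ⌈1687/89⌉ − ⌈1601/89⌉ = 19 − 18 = 1
n=19: ⌈(20·86+53)/89⌉ − ⌈(19·86+53)/89⌉ = ⌈1773/89⌉ − ⌈1687/89⌉ = 20 − 19 = 1
n=20: ⌈(21·86+53)/89⌉ − ⌈(20·86+53)/89⌉ = ⌈1859/89⌉ − ⌈1773/89⌉ = 21 − 20 = 1
n=21: ⌈(22·86+53)/89⌉ − ⌈(21·86+53)/89⌉ = ⌈1945/89⌉ − ⌈1859/89⌉ = 22 − 21 = 1
n=22: ⌈(23·86+53)/89⌉ − ⌈(22·86+53)/89⌉ = ⌈2031/89⌉ − ⌈1945/89⌉ = 23 − 22 = 1
n=23: ⌈(24·86+53)/89⌉ − ⌈(23·86+53)/89⌉ = ⌈2117/89⌉ − ⌈2031/89⌉ = 24 − 23 = 1
n=24: ⌈(25·86+53)/89⌉ − ⌈(24·86+53)/89⌉ = ⌈2203/89⌉ − ⌈2117/89⌉ = 25 − 24 = 1
n=25: ⌈(26·86+53)/89⌉ − ⌈(25·86+53)/89⌉ = ⌈2289/89⌉ − ⌈2203/89⌉ = 26 − 25 = 1
n=26: ⌈(27·86+53)/89⌉ − ⌈(26·86+53)/89⌉ = ⌈2375/89⌉ − ⌈2289/89⌉ = 27 − 26 = 1
n=27: ⌈(28·86+53)/89⌉ − ⌈(27·86+53)/89⌉ = ⌈2461/89⌉ − ⌈2375/89⌉ = 28 − 27 = 1
n=28: ⌈(29·86+53)/89⌉ − ⌈(28·86+53)/89⌉ = ⌈2547/89⌉ − ⌈2461/89⌉ = 29 − 28 = 1
n=29: ⌈(30·86+53)/89⌉ − ⌈(29·86+53)/89⌉ = ⌈2633/89⌉ − ⌈2547/89⌉ = 30 − 29 = 1
n=30: ⌈(31·86+53)/89⌉ − ⌈(30·86+53)/89⌉ = ⌈2719/89⌉ − ⌈2633/89⌉ = 31 − 30 = 1
n=31: ⌈(32·86+53)/89⌉ − ⌈(31·86+53)/89⌉ = ⌈2805/89⌉ − ⌈2719/89⌉ = 32 − 31 = 1
n=32: ⌈(33·86+53)/89⌉ − ⌈(32·86+53)/89⌉ = ⌈2891/89⌉ − ⌈2805/89⌉ = 33 − 32 = 1
n=33: ⌈(34·86+53)/89⌉ − ⌈(33·86+53)/89⌉ = ⌈2977/89⌉ − ⌈2891/89⌉ = 34 − 33 = 1
n=34: ⌈(35·86+53)/89⌉ − ⌈(34·86+53)/89⌉ = ⌈3063/89⌉ − ⌈2977/89⌉ = 35 − 34 = 1
n=35: ⌈(36·86+53)/89⌉ − ⌈(35·86+53)/89⌉ = ⌈3149/89⌉ − ⌈3063/89⌉ = 36 − 35 = 1
n=36: ⌈(37·86+53)/89⌉ − ⌈(36·86+53)/89⌉ = ⌈3235/89⌉ − ⌈3149/89⌉ = 37 − 36 = 1
n=37: ⌈(38·86+53)/89⌉ − ⌈(37·86+53)/89⌉ = ⌈3321/89⌉ − ⌈3235/89⌉ = 38 − 37 = 1
n=38: ⌈(39·86+53)/89⌉ − ⌈(38·86+53)/89⌉ = ⌈3407/89⌉ − ⌈3321/89⌉ = 39 − 38 = 1
n=39: ⌈(40·86+53)/89⌉ − ⌈(39·86+53)/89⌉ = ⌈3493/89⌉ − ⌈3407/89⌉ = 40 − 39 = 1
n=40: ⌈(41·86+53)/89⌉ − ⌈(40·86+53)/89⌉ = ⌈3579/89⌉ − ⌈3493/89⌉ = 41 − 40 = 1
n=41: ⌈(42·86+53)/89⌉ − ⌈(41·86+53)/89⌉ = ⌈3665/89⌉ − ⌈3579/89⌉ = 42 − 41 = 1
n=42: ⌈(43·86+53)/89⌉ − ⌈(42·86+53)/89⌉ = ⌈3751/89⌉ − ⌈3665/89⌉ = 43 − 42 = 1
n=43: ⌈(44·86+53)/89⌉ − ⌈(43·86+53)/89⌉ = ⌈3837/89⌉ − ⌈3751/89⌉ = 44 − 43 = 1
n=44: ⌈(45·86+53)/89⌉ − ⌈(44·86+53)/89⌉ = ⌈3923/89⌉ − ⌈3837/89⌉ = 45 − 44 = 1
n=45: ⌈(46·86+53)/89⌉ − ⌈(45·86+53)/89⌉ = ⌈4009/89⌉ − ⌈3923/89⌉ = 46 − 45 = 1
n=46: ⌈(47·86+53)/89⌉ − ⌈(46·86+53)/89⌉ = ⌈4095/89⌉ − ⌈4009/89⌉ = 47 − 46 = 1
n=47: ⌈(48·86+53)/89⌉ − ⌈(47·86+53)/89⌉ = ⌈4181/89⌉ − ⌈4095/89⌉ = 47 − 47 = 0
n=48: ⌈(49·86+53)/89⌉ − ⌈(48·86+53)/89⌉ = ⌈4267/89⌉ − ⌈4181/89⌉ = 48 − 47 = 1
n=49: ⌈(50·86+53)/89⌉ − ⌈(49·86+53)/89⌉ = ⌈4353/89⌉ − ⌈4267/89⌉ = 49 − 48 = 1
n=50: ⌈(51·86+53)/89⌉ − ⌈(50·86+53)/89⌉ = ⌈4439/89⌉ − ⌈4353/89⌉ = 50 − 49 = 1
n=51: ⌈(52·86+53)/89⌉ − ⌈(51·86+53)/89⌉ = ⌈4525/89⌉ − ⌈4439/89⌉ = 51 − 50 = 1
n=52: ⌈(53·86+53)/89⌉ − ⌈(52·86+53)/89⌉ = ⌈4611/89⌉ − ⌈4525/89⌉ = 52 − 51 = 1
n=53: ⌈(54·86+53)/89⌉ − ⌈(53·86+53)/89⌉ = ⌈4697/89⌉ − ⌈4611/89⌉ = 53 − 52 = 1
n=54: ⌈(55·86+53)/89⌉ − ⌈(54·86+53)/89⌉ = ⌈4783/89⌉ − ⌈4697/89⌉ = 54 − 53 = 1
n=55: ⌈(56·86+53)/89⌉ − ⌈(55·86+53)/89⌉ = ⌈4869/89⌉ − ⌈4783/89⌉ = 55 − 54 = 1
n=56: ⌈(57·86+53)/89⌉ − ⌈(56·86+53)/89⌉ = ⌈4955/89⌉ − ⌈4869/89⌉ = 56 − 55 = 1
n=57: ⌈(58·86+53)/89⌉ − ⌈(57·86+53)/89⌉ = ⌈5041/89⌉ − ⌈4955/89⌉ = 57 − 56 = 1
n=58: ⌈(59·86+53)/89⌉ − ⌈(58·86+53)/89⌉ = ⌈5127/89⌉ − ⌈5041/89⌉ = 58 − 57 = 1
n=59: ⌈(60·86+53)/89⌉ − ⌈(59·86+53)/89⌉ = ⌈5213/89⌉ − ⌈5127/89⌉ = 59 − 58 = 1
n=60: ⌈(61·86+53)/89⌉ − ⌈(60·86+53)/89⌉ = ⌈5299/89⌉ − ⌈5213/89⌉ = 60 − 59 = 1
n=61: ⌈(62·86+53)/89⌉ − ⌈(61·86+53)/89⌉ = ⌈5385/89⌉ − ⌈5299/89⌉ = 61 − 60 = 1
n=62: ⌈(63·86+53)/89⌉ − ⌈(62·86+53)/89⌉ = ⌈5471/89⌉ − ⌈5385/89⌉ = 62 − 61 = 1
n=63: ⌈(64·86+53)/89⌉ − ⌈(63·86+53)/89⌉ = ⌈5557/89⌉ − ⌈5471/89⌉ = 63 − 62 = 1
n=64: ⌈(65·86+53)/89⌉ − ⌈(64·86+53)/89⌉ = ⌈5643/89⌉ − ⌈5557/89⌉ = 64 − 63 = 1
n=65: ⌈(66·86+53)/89⌉ − ⌈(65·86+53)/89⌉ = ⌈5729/89⌉ − ⌈5643/89⌉ = 65 − 64 = 1
n=66: ⌈(67·86+53)/89⌉ − ⌈(66·86+53)/89⌉ = ⌈5815/89⌉ − ⌈5729/89⌉ = 66 − 65 = 1
n=67: ⌈(68·86+53)/89⌉ − ⌈(67·86+53)/89⌉ = ⌈5901/89⌉ − ⌈5815/89⌉ = 67 − 66 = 1
n=68: ⌈(69·86+53)/89⌉ − ⌈(68·86+53)/89⌉ = ⌈5987/89⌉ − ⌈5901/89⌉ = 68 − 67 = 1
n=69: ⌈(70·86+53)/89⌉ − ⌈(69·86+53)/89⌉ = ⌈6073/89⌉ − ⌈5987/89⌉ = 69 − 68 = 1
n=70: ⌈(71·86+53)/89⌉ − ⌈(70·86+53)/89⌉ = ⌈6159/89⌉ − ⌈6073/89⌉ = 70 − 69 = 1
n=71: ⌈(72·86+53)/89⌉ − ⌈(71·86+53)/89⌉ = ⌈6245/89⌉ − ⌈6159/89⌉ = 71 − 70 = 1
n=72: ⌈(73·86+53)/89⌉ − ⌈(72·86+53)/89⌉ = ⌈6331/89⌉ − ⌈6245/89⌉ = 72 − 71 = 1
n=73: ⌈(74·86+53)/89⌉ − ⌈(73·86+53)/89⌉ = ⌈6417/89⌉ − ⌈6331/89⌉ = 73 − 72 = 1
n=74: ⌈(75·86+53)/89⌉ − ⌈(74·86+53)/89⌉ = ⌈6503/89⌉ − ⌈6417/89⌉ = 74 − 73 = 1
n=75: ⌈(76·86+53)/89⌉ − ⌈(75·86+53)/89⌉ = ⌈6589/89⌉ − ⌈6503/89⌉ = 75 − 74 = 1
n=76: ⌈(77·86+53)/89⌉ − ⌈(76·86+53)/89⌉ = ⌈6675/89⌉ − ⌈6589/89⌉ = 75 − 75 = 0
n=77: ⌈(78·86+53)/89⌉ − ⌈(77·86+53)/89⌉ = ⌈6761/89⌉ − ⌈6675/89⌉ = 76 − 75 = 1
n=78: ⌈(79·86+53)/89⌉ − ⌈(78·86+53)/89⌉ = ⌈6847/89⌉ − ⌈6761/89⌉ = 77 − 76 = 1
n=79: ⌈(80·86+53)/89⌉ − ⌈(79·86+53)/89⌉ = ⌈6933/89⌉ − ⌈6847/89⌉ = 78 − 77 = 1
n=80: ⌈(81·86+53)/89⌉ − ⌈(80·86+53)/89⌉ = ⌈7019/89⌉ − ⌈6933/89⌉ = 79 − 78 = 1
n=81: ⌈(82·86+53)/89⌉ − ⌈(81·86+53)/89⌉ = ⌈7105/89⌉ − ⌈7019/89⌉ = 80 − 79 = 1
n=82: ⌈(83·86+53)/89⌉ − ⌈(82·86+53)/89⌉ = ⌈7191/89⌉ − ⌈7105/89⌉ = 81 − 80 = 1
n=83: ⌈(84·86+53)/89⌉ − ⌈(83·86+53)/89⌉ = ⌈7277/89⌉ − ⌈7191/89⌉ = 82 − 81 = 1
n=84: ⌈(85·86+53)/89⌉ − ⌈(84·86+53)/89⌉ = ⌈7363/89⌉ − ⌈7277/89⌉ = 83 − 82 = 1
n=85: ⌈(86·86+53)/89⌉ − ⌈(85·86+53)/89⌉ = ⌈7449/89⌉ − ⌈7363/89⌉ = 84 − 83 = 1
n=86: ⌈(87·86+53)/89⌉ − ⌈(86·86+53)/89⌉ = ⌈7535/89⌉ − ⌈7449/89⌉ = 85 − 84 = 1
n=87: ⌈(88·86+53)/89⌉ − ⌈(87·86+53)/89⌉ = ⌈7621/89⌉ − ⌈7535/89⌉ = 86 − 85 = 1
n=88: ⌈(89·86+53)/89⌉ − ⌈(88·86+53)/89⌉ = ⌈7707/89⌉ − ⌈7621/89⌉ = 87 − 86 = 1
n=89: ⌈(90·86+53)/89⌉ − ⌈(89·86+53)/89⌉ = ⌈7793/89⌉ − ⌈7707/89⌉ = 88 − 87 = 1
n=90: ⌈(91·86+53)/89⌉ − ⌈(90·86+53)/89⌉ = ⌈7879/89⌉ − ⌈7793/89⌉ = 89 − 88 = 1
n=91: ⌈(92·86+53)/89⌉ − ⌈(91·86+53)/89⌉ = ⌈7965/89⌉ − ⌈7879/89⌉ = 90 − 89 = 1
n=92: ⌈(93·86+53)/89⌉ − ⌈(92·86+53)/89⌉ = ⌈8051/89⌉ − ⌈7965/89⌉ = 91 − 90 = 1
n=93: ⌈(94·86+53)/89⌉ − ⌈(93·86+53)/89⌉ = ⌈8137/89⌉ − ⌈8051/89⌉ = 92 − 91 = 1
n=94: ⌈(95·86+53)/89⌉ − ⌈(94·86+53)/89⌉ = ⌈8223/89⌉ − ⌈8137/89⌉ = 93 − 92 = 1
n=95: ⌈(96·86+53)/89⌉ − ⌈(95·86+53)/89⌉ = ⌈8309/89⌉ − ⌈8223/89⌉ = 94 − 93 = 1
n=96: ⌈(97·86+53)/89⌉ − ⌈(96·86+53)/89⌉ = ⌈8395/89⌉ − ⌈8309/89⌉ = 95 − 94 = 1
n=97: ⌈(98·86+53)/89⌉ − ⌈(97·86+53)/89⌉ = ⌈8481/89⌉ − ⌈8395/89⌉ = 96 − 95 = 1
n=98: ⌈(99·86+53)/89⌉ − ⌈(98·86+53)/89⌉ = ⌈8567/89⌉ − ⌈8481/89⌉ = 97 − 96 = 1
n=99: ⌈(100·86+53)/89⌉ − ⌈(99·86+53)/89⌉ = ⌈8653/89⌉ − ⌈8567/89⌉ = 98 − 97 = 1
n=100: ⌈(101·86+53)/89⌉ − ⌈(100·86+53)/89⌉ = ⌈8739/89⌉ − ⌈8653/89⌉ = 99 − 98 = 1
n=101: ⌈(102·86+53)/89⌉ − ⌈(101·86+53)/89⌉ = ⌈8825/89⌉ − ⌈8739/89⌉ = 100 − 99 = 1
n=102: ⌈(103·86+53)/89⌉ − ⌈(102·86+53)/89⌉ = ⌈8911/89⌉ − ⌈8825/89⌉ = 101 − 100 = 1
n=103: ⌈(104·86+53)/89⌉ − ⌈(103·86+53)/89⌉ = ⌈8997/89⌉ − ⌈8911/89⌉ = 102 − 101 = 1
n=104: ⌈(105·86+53)/89⌉ − ⌈(104·86+53)/89⌉ = ⌈9083/89⌉ − ⌈8997/89⌉ = 103 − 102 = 1
n=105: ⌈(106·86+53)/89⌉ − ⌈(105·86+53)/89⌉ = ⌈9169/89⌉ − ⌈9083/89⌉ = 104 − 103 = 1
n=106: ⌈(107·86+53)/89⌉ − ⌈(106·86+53)/89⌉ = ⌈9255/89⌉ − ⌈9169/89⌉ = 104 − 104 = 0
n=107: ⌈(108·86+53)/89⌉ − ⌈(107·86+53)/89⌉ = ⌈9341/89⌉ − ⌈9255/89⌉ = 105 − 104 = 1
n=108: ⌈(109·86+53)/89⌉ − ⌈(108·86+53)/89⌉ = ⌈9427/89⌉ − ⌈9341/89⌉ = 106 − 105 = 1
n=109: ⌈(110·86+53)/89⌉ − ⌈(109·86+53)/89⌉ = ⌈9513/89⌉ − ⌈9427/89⌉ = 107 − 106 = 1


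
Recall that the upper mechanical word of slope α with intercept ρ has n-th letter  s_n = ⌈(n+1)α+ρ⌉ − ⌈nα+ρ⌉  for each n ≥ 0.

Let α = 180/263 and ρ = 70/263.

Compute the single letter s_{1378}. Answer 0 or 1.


(n+1)α + ρ = (1379·180 + 70) / 263 = 248290/263
nα + ρ     = (1378·180 + 70) / 263 = 248110/263
⌈248290/263⌉ = 945,  ⌈248110/263⌉ = 944
s_{1378} = 945 − 944 = 1

1


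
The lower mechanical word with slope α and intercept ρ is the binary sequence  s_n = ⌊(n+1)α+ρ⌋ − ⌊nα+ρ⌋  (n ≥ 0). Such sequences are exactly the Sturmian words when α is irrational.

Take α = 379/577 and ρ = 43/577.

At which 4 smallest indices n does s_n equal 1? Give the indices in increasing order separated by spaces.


1 2 4 5

n=0: ⌊422/577⌋−⌊43/577⌋ = 0−0 = 0
n=1: ⌊801/577⌋−⌊422/577⌋ = 1−0 = 1  ← one
n=2: ⌊1180/577⌋−⌊801/577⌋ = 2−1 = 1  ← one
n=3: ⌊1559/577⌋−⌊1180/577⌋ = 2−2 = 0
n=4: ⌊1938/577⌋−⌊1559/577⌋ = 3−2 = 1  ← one
n=5: ⌊2317/577⌋−⌊1938/577⌋ = 4−3 = 1  ← one
positions of the first 4 ones: 1 2 4 5


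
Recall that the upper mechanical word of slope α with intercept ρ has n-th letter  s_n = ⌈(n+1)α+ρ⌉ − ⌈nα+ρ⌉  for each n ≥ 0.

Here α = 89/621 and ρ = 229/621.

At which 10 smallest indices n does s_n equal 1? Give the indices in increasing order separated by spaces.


4 11 18 25 32 39 46 53 60 67

n=0: ⌈318/621⌉−⌈229/621⌉ = 1−1 = 0
n=1: ⌈407/621⌉−⌈318/621⌉ = 1−1 = 0
  …
n=4: ⌈674/621⌉−⌈585/621⌉ = 2−1 = 1  ← one
n=5: ⌈763/621⌉−⌈674/621⌉ = 2−2 = 0
n=6: ⌈852/621⌉−⌈763/621⌉ = 2−2 = 0
  …
n=11: ⌈1297/621⌉−⌈1208/621⌉ = 3−2 = 1  ← one
n=12: ⌈1386/621⌉−⌈1297/621⌉ = 3−3 = 0
n=13: ⌈1475/621⌉−⌈1386/621⌉ = 3−3 = 0
  …
n=18: ⌈1920/621⌉−⌈1831/621⌉ = 4−3 = 1  ← one
n=19: ⌈2009/621⌉−⌈1920/621⌉ = 4−4 = 0
n=20: ⌈2098/621⌉−⌈2009/621⌉ = 4−4 = 0
  …
n=25: ⌈2543/621⌉−⌈2454/621⌉ = 5−4 = 1  ← one
n=26: ⌈2632/621⌉−⌈2543/621⌉ = 5−5 = 0
n=27: ⌈2721/621⌉−⌈2632/621⌉ = 5−5 = 0
  …
n=32: ⌈3166/621⌉−⌈3077/621⌉ = 6−5 = 1  ← one
n=33: ⌈3255/621⌉−⌈3166/621⌉ = 6−6 = 0
n=34: ⌈3344/621⌉−⌈3255/621⌉ = 6−6 = 0
  …
n=39: ⌈3789/621⌉−⌈3700/621⌉ = 7−6 = 1  ← one
n=40: ⌈3878/621⌉−⌈3789/621⌉ = 7−7 = 0
n=41: ⌈3967/621⌉−⌈3878/621⌉ = 7−7 = 0
  …
n=46: ⌈4412/621⌉−⌈4323/621⌉ = 8−7 = 1  ← one
n=47: ⌈4501/621⌉−⌈4412/621⌉ = 8−8 = 0
n=48: ⌈4590/621⌉−⌈4501/621⌉ = 8−8 = 0
  …
n=53: ⌈5035/621⌉−⌈4946/621⌉ = 9−8 = 1  ← one
n=54: ⌈5124/621⌉−⌈5035/621⌉ = 9−9 = 0
n=55: ⌈5213/621⌉−⌈5124/621⌉ = 9−9 = 0
  …
n=60: ⌈5658/621⌉−⌈5569/621⌉ = 10−9 = 1  ← one
n=61: ⌈5747/621⌉−⌈5658/621⌉ = 10−10 = 0
n=62: ⌈5836/621⌉−⌈5747/621⌉ = 10−10 = 0
  …
n=67: ⌈6281/621⌉−⌈6192/621⌉ = 11−10 = 1  ← one
positions of the first 10 ones: 4 11 18 25 32 39 46 53 60 67


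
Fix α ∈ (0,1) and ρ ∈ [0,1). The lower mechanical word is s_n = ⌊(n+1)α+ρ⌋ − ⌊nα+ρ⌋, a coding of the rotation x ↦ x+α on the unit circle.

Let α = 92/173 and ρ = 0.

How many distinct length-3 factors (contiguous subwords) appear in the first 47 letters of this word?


t_n = ⌊(n·92)/173⌋ for n = 0 … 47:
  n=0…9: ⌊0/173⌋=0 ⌊92/173⌋=0 ⌊184/173⌋=1 ⌊276/173⌋=1 ⌊368/173⌋=2 ⌊460/173⌋=2 ⌊552/173⌋=3 ⌊644/173⌋=3 ⌊736/173⌋=4 ⌊828/173⌋=4
  n=10…19: ⌊920/173⌋=5 ⌊1012/173⌋=5 ⌊1104/173⌋=6 ⌊1196/173⌋=6 ⌊1288/173⌋=7 ⌊1380/173⌋=7 ⌊1472/173⌋=8 ⌊1564/173⌋=9 ⌊1656/173⌋=9 ⌊1748/173⌋=10
  n=20…29: ⌊1840/173⌋=10 ⌊1932/173⌋=11 ⌊2024/173⌋=11 ⌊2116/173⌋=12 ⌊2208/173⌋=12 ⌊2300/173⌋=13 ⌊2392/173⌋=13 ⌊2484/173⌋=14 ⌊2576/173⌋=14 ⌊2668/173⌋=15
  n=30…39: ⌊2760/173⌋=15 ⌊2852/173⌋=16 ⌊2944/173⌋=17 ⌊3036/173⌋=17 ⌊3128/173⌋=18 ⌊3220/173⌋=18 ⌊3312/173⌋=19 ⌊3404/173⌋=19 ⌊3496/173⌋=20 ⌊3588/173⌋=20
  n=40…47: ⌊3680/173⌋=21 ⌊3772/173⌋=21 ⌊3864/173⌋=22 ⌊3956/173⌋=22 ⌊4048/173⌋=23 ⌊4140/173⌋=23 ⌊4232/173⌋=24 ⌊4324/173⌋=24
s_n = t_(n+1) − t_n for n = 0 … 46 gives
prefix = 01010101010101011010101010101011010101010101010
slide a length-3 window over [0..2] … [44..46] (45 windows); first occurrence of each distinct factor:
  [  0..  2] 010
  [  1..  3] 101
  [ 14.. 16] 011
  [ 15.. 17] 110
  (the other 41 windows repeat one of these)
distinct factors: {010, 011, 101, 110}
count = 4  (Sturmian bound for length 3 is 4)

4


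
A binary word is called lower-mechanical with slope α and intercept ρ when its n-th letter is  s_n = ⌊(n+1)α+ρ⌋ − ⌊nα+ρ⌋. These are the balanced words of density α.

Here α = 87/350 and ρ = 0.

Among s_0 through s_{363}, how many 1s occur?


90

#1s = Σ_{n=0}^{363} s_n = Σ_{n=0}^{363} (⌊(n+1)α+ρ⌋ − ⌊nα+ρ⌋)
the sum telescopes: every ⌊nα+ρ⌋ with 0 < n < 364 appears once with + and once with −, leaving ⌊364α+ρ⌋ − ⌊0·α+ρ⌋
364α + ρ = (364·87) / 350 = 31668/350
ρ = 0/350
⌊31668/350⌋ = 90,  ⌊0/350⌋ = 0
#1s = 90 − 0 = 90


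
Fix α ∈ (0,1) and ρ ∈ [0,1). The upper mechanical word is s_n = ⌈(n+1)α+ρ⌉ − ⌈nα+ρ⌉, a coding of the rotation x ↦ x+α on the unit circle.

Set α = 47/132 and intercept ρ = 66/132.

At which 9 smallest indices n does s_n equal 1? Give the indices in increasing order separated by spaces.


n=0: ⌈113/132⌉−⌈66/132⌉ = 1−1 = 0
n=1: ⌈160/132⌉−⌈113/132⌉ = 2−1 = 1  ← one
n=2: ⌈207/132⌉−⌈160/132⌉ = 2−2 = 0
n=3: ⌈254/132⌉−⌈207/132⌉ = 2−2 = 0
n=4: ⌈301/132⌉−⌈254/132⌉ = 3−2 = 1  ← one
n=5: ⌈348/132⌉−⌈301/132⌉ = 3−3 = 0
n=6: ⌈395/132⌉−⌈348/132⌉ = 3−3 = 0
n=7: ⌈442/132⌉−⌈395/132⌉ = 4−3 = 1  ← one
n=8: ⌈489/132⌉−⌈442/132⌉ = 4−4 = 0
n=9: ⌈536/132⌉−⌈489/132⌉ = 5−4 = 1  ← one
n=10: ⌈583/132⌉−⌈536/132⌉ = 5−5 = 0
n=11: ⌈630/132⌉−⌈583/132⌉ = 5−5 = 0
n=12: ⌈677/132⌉−⌈630/132⌉ = 6−5 = 1  ← one
n=13: ⌈724/132⌉−⌈677/132⌉ = 6−6 = 0
n=14: ⌈771/132⌉−⌈724/132⌉ = 6−6 = 0
n=15: ⌈818/132⌉−⌈771/132⌉ = 7−6 = 1  ← one
n=16: ⌈865/132⌉−⌈818/132⌉ = 7−7 = 0
n=17: ⌈912/132⌉−⌈865/132⌉ = 7−7 = 0
n=18: ⌈959/132⌉−⌈912/132⌉ = 8−7 = 1  ← one
n=19: ⌈1006/132⌉−⌈959/132⌉ = 8−8 = 0
n=20: ⌈1053/132⌉−⌈1006/132⌉ = 8−8 = 0
n=21: ⌈1100/132⌉−⌈1053/132⌉ = 9−8 = 1  ← one
n=22: ⌈1147/132⌉−⌈1100/132⌉ = 9−9 = 0
n=23: ⌈1194/132⌉−⌈1147/132⌉ = 10−9 = 1  ← one
positions of the first 9 ones: 1 4 7 9 12 15 18 21 23

1 4 7 9 12 15 18 21 23


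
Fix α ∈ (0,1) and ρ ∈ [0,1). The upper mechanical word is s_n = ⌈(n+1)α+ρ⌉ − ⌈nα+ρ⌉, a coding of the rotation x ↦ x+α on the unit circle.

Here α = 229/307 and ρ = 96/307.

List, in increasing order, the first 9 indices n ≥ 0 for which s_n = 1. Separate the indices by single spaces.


n=0: ⌈325/307⌉−⌈96/307⌉ = 2−1 = 1  ← one
n=1: ⌈554/307⌉−⌈325/307⌉ = 2−2 = 0
n=2: ⌈783/307⌉−⌈554/307⌉ = 3−2 = 1  ← one
n=3: ⌈1012/307⌉−⌈783/307⌉ = 4−3 = 1  ← one
n=4: ⌈1241/307⌉−⌈1012/307⌉ = 5−4 = 1  ← one
n=5: ⌈1470/307⌉−⌈1241/307⌉ = 5−5 = 0
n=6: ⌈1699/307⌉−⌈1470/307⌉ = 6−5 = 1  ← one
n=7: ⌈1928/307⌉−⌈1699/307⌉ = 7−6 = 1  ← one
n=8: ⌈2157/307⌉−⌈1928/307⌉ = 8−7 = 1  ← one
n=9: ⌈2386/307⌉−⌈2157/307⌉ = 8−8 = 0
n=10: ⌈2615/307⌉−⌈2386/307⌉ = 9−8 = 1  ← one
n=11: ⌈2844/307⌉−⌈2615/307⌉ = 10−9 = 1  ← one
positions of the first 9 ones: 0 2 3 4 6 7 8 10 11

0 2 3 4 6 7 8 10 11


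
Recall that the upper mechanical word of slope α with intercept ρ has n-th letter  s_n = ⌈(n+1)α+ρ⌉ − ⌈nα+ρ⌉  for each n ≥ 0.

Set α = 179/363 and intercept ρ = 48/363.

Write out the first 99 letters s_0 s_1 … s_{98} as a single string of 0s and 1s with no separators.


n=0: ⌈(1·179+48)/363⌉ − ⌈(0·179+48)/363⌉ = ⌈227/363⌉ − ⌈48/363⌉ = 1 − 1 = 0
n=1: ⌈(2·179+48)/363⌉ − ⌈(1·179+48)/363⌉ = ⌈406/363⌉ − ⌈227/363⌉ = 2 − 1 = 1
n=2: ⌈(3·179+48)/363⌉ − ⌈(2·179+48)/363⌉ = ⌈585/363⌉ − ⌈406/363⌉ = 2 − 2 = 0
n=3: ⌈(4·179+48)/363⌉ − ⌈(3·179+48)/363⌉ = ⌈764/363⌉ − ⌈585/363⌉ = 3 − 2 = 1
n=4: ⌈(5·179+48)/363⌉ − ⌈(4·179+48)/363⌉ = ⌈943/363⌉ − ⌈764/363⌉ = 3 − 3 = 0
n=5: ⌈(6·179+48)/363⌉ − ⌈(5·179+48)/363⌉ = ⌈1122/363⌉ − ⌈943/363⌉ = 4 − 3 = 1
n=6: ⌈(7·179+48)/363⌉ − ⌈(6·179+48)/363⌉ = ⌈1301/363⌉ − ⌈1122/363⌉ = 4 − 4 = 0
n=7: ⌈(8·179+48)/363⌉ − ⌈(7·179+48)/363⌉ = ⌈1480/363⌉ − ⌈1301/363⌉ = 5 − 4 = 1
n=8: ⌈(9·179+48)/363⌉ − ⌈(8·179+48)/363⌉ = ⌈1659/363⌉ − ⌈1480/363⌉ = 5 − 5 = 0
n=9: ⌈(10·179+48)/363⌉ − ⌈(9·179+48)/363⌉ = ⌈1838/363⌉ − ⌈1659/363⌉ = 6 − 5 = 1
n=10: ⌈(11·179+48)/363⌉ − ⌈(10·179+48)/363⌉ = ⌈2017/363⌉ − ⌈1838/363⌉ = 6 − 6 = 0
n=11: ⌈(12·179+48)/363⌉ − ⌈(11·179+48)/363⌉ = ⌈2196/363⌉ − ⌈2017/363⌉ = 7 − 6 = 1
n=12: ⌈(13·179+48)/363⌉ − ⌈(12·179+48)/363⌉ = ⌈2375/363⌉ − ⌈2196/363⌉ = 7 − 7 = 0
n=13: ⌈(14·179+48)/363⌉ − ⌈(13·179+48)/363⌉ = ⌈2554/363⌉ − ⌈2375/363⌉ = 8 − 7 = 1
n=14: ⌈(15·179+48)/363⌉ − ⌈(14·179+48)/363⌉ = ⌈2733/363⌉ − ⌈2554/363⌉ = 8 − 8 = 0
n=15: ⌈(16·179+48)/363⌉ − ⌈(15·179+48)/363⌉ = ⌈2912/363⌉ − ⌈2733/363⌉ = 9 − 8 = 1
n=16: ⌈(17·179+48)/363⌉ − ⌈(16·179+48)/363⌉ = ⌈3091/363⌉ − ⌈2912/363⌉ = 9 − 9 = 0
n=17: ⌈(18·179+48)/363⌉ − ⌈(17·179+48)/363⌉ = ⌈3270/363⌉ − ⌈3091/363⌉ = 10 − 9 = 1
n=18: ⌈(19·179+48)/363⌉ − ⌈(18·179+48)/363⌉ = ⌈3449/363⌉ − ⌈3270/363⌉ = 10 − 10 = 0
n=19: ⌈(20·179+48)/363⌉ − ⌈(19·179+48)/363⌉ = ⌈3628/363⌉ − ⌈3449/363⌉ = 10 − 10 = 0
n=20: ⌈(21·179+48)/363⌉ − ⌈(20·179+48)/363⌉ = ⌈3807/363⌉ − ⌈3628/363⌉ = 11 − 10 = 1
n=21: ⌈(22·179+48)/363⌉ − ⌈(21·179+48)/363⌉ = ⌈3986/363⌉ − ⌈3807/363⌉ = 11 − 11 = 0
n=22: ⌈(23·179+48)/363⌉ − ⌈(22·179+48)/363⌉ = ⌈4165/363⌉ − ⌈3986/363⌉ = 12 − 11 = 1
n=23: ⌈(24·179+48)/363⌉ − ⌈(23·179+48)/363⌉ = ⌈4344/363⌉ − ⌈4165/363⌉ = 12 − 12 = 0
n=24: ⌈(25·179+48)/363⌉ − ⌈(24·179+48)/363⌉ = ⌈4523/363⌉ − ⌈4344/363⌉ = 13 − 12 = 1
n=25: ⌈(26·179+48)/363⌉ − ⌈(25·179+48)/363⌉ = ⌈4702/363⌉ − ⌈4523/363⌉ = 13 − 13 = 0
n=26: ⌈(27·179+48)/363⌉ − ⌈(26·179+48)/363⌉ = ⌈4881/363⌉ − ⌈4702/363⌉ = 14 − 13 = 1
n=27: ⌈(28·179+48)/363⌉ − ⌈(27·179+48)/363⌉ = ⌈5060/363⌉ − ⌈4881/363⌉ = 14 − 14 = 0
n=28: ⌈(29·179+48)/363⌉ − ⌈(28·179+48)/363⌉ = ⌈5239/363⌉ − ⌈5060/363⌉ = 15 − 14 = 1
n=29: ⌈(30·179+48)/363⌉ − ⌈(29·179+48)/363⌉ = ⌈5418/363⌉ − ⌈5239/363⌉ = 15 − 15 = 0
n=30: ⌈(31·179+48)/363⌉ − ⌈(30·179+48)/363⌉ = ⌈5597/363⌉ − ⌈5418/363⌉ = 16 − 15 = 1
n=31: ⌈(32·179+48)/363⌉ − ⌈(31·179+48)/363⌉ = ⌈5776/363⌉ − ⌈5597/363⌉ = 16 − 16 = 0
n=32: ⌈(33·179+48)/363⌉ − ⌈(32·179+48)/363⌉ = ⌈5955/363⌉ − ⌈5776/363⌉ = 17 − 16 = 1
n=33: ⌈(34·179+48)/363⌉ − ⌈(33·179+48)/363⌉ = ⌈6134/363⌉ − ⌈5955/363⌉ = 17 − 17 = 0
n=34: ⌈(35·179+48)/363⌉ − ⌈(34·179+48)/363⌉ = ⌈6313/363⌉ − ⌈6134/363⌉ = 18 − 17 = 1
n=35: ⌈(36·179+48)/363⌉ − ⌈(35·179+48)/363⌉ = ⌈6492/363⌉ − ⌈6313/363⌉ = 18 − 18 = 0
n=36: ⌈(37·179+48)/363⌉ − ⌈(36·179+48)/363⌉ = ⌈6671/363⌉ − ⌈6492/363⌉ = 19 − 18 = 1
n=37: ⌈(38·179+48)/363⌉ − ⌈(37·179+48)/363⌉ = ⌈6850/363⌉ − ⌈6671/363⌉ = 19 − 19 = 0
n=38: ⌈(39·179+48)/363⌉ − ⌈(38·179+48)/363⌉ = ⌈7029/363⌉ − ⌈6850/363⌉ = 20 − 19 = 1
n=39: ⌈(40·179+48)/363⌉ − ⌈(39·179+48)/363⌉ = ⌈7208/363⌉ − ⌈7029/363⌉ = 20 − 20 = 0
n=40: ⌈(41·179+48)/363⌉ − ⌈(40·179+48)/363⌉ = ⌈7387/363⌉ − ⌈7208/363⌉ = 21 − 20 = 1
n=41: ⌈(42·179+48)/363⌉ − ⌈(41·179+48)/363⌉ = ⌈7566/363⌉ − ⌈7387/363⌉ = 21 − 21 = 0
n=42: ⌈(43·179+48)/363⌉ − ⌈(42·179+48)/363⌉ = ⌈7745/363⌉ − ⌈7566/363⌉ = 22 − 21 = 1
n=43: ⌈(44·179+48)/363⌉ − ⌈(43·179+48)/363⌉ = ⌈7924/363⌉ − ⌈7745/363⌉ = 22 − 22 = 0
n=44: ⌈(45·179+48)/363⌉ − ⌈(44·179+48)/363⌉ = ⌈8103/363⌉ − ⌈7924/363⌉ = 23 − 22 = 1
n=45: ⌈(46·179+48)/363⌉ − ⌈(45·179+48)/363⌉ = ⌈8282/363⌉ − ⌈8103/363⌉ = 23 − 23 = 0
n=46: ⌈(47·179+48)/363⌉ − ⌈(46·179+48)/363⌉ = ⌈8461/363⌉ − ⌈8282/363⌉ = 24 − 23 = 1
n=47: ⌈(48·179+48)/363⌉ − ⌈(47·179+48)/363⌉ = ⌈8640/363⌉ − ⌈8461/363⌉ = 24 − 24 = 0
n=48: ⌈(49·179+48)/363⌉ − ⌈(48·179+48)/363⌉ = ⌈8819/363⌉ − ⌈8640/363⌉ = 25 − 24 = 1
n=49: ⌈(50·179+48)/363⌉ − ⌈(49·179+48)/363⌉ = ⌈8998/363⌉ − ⌈8819/363⌉ = 25 − 25 = 0
n=50: ⌈(51·179+48)/363⌉ − ⌈(50·179+48)/363⌉ = ⌈9177/363⌉ − ⌈8998/363⌉ = 26 − 25 = 1
n=51: ⌈(52·179+48)/363⌉ − ⌈(51·179+48)/363⌉ = ⌈9356/363⌉ − ⌈9177/363⌉ = 26 − 26 = 0
n=52: ⌈(53·179+48)/363⌉ − ⌈(52·179+48)/363⌉ = ⌈9535/363⌉ − ⌈9356/363⌉ = 27 − 26 = 1
n=53: ⌈(54·179+48)/363⌉ − ⌈(53·179+48)/363⌉ = ⌈9714/363⌉ − ⌈9535/363⌉ = 27 − 27 = 0
n=54: ⌈(55·179+48)/363⌉ − ⌈(54·179+48)/363⌉ = ⌈9893/363⌉ − ⌈9714/363⌉ = 28 − 27 = 1
n=55: ⌈(56·179+48)/363⌉ − ⌈(55·179+48)/363⌉ = ⌈10072/363⌉ − ⌈9893/363⌉ = 28 − 28 = 0
n=56: ⌈(57·179+48)/363⌉ − ⌈(56·179+48)/363⌉ = ⌈10251/363⌉ − ⌈10072/363⌉ = 29 − 28 = 1
n=57: ⌈(58·179+48)/363⌉ − ⌈(57·179+48)/363⌉ = ⌈10430/363⌉ − ⌈10251/363⌉ = 29 − 29 = 0
n=58: ⌈(59·179+48)/363⌉ − ⌈(58·179+48)/363⌉ = ⌈10609/363⌉ − ⌈10430/363⌉ = 30 − 29 = 1
n=59: ⌈(60·179+48)/363⌉ − ⌈(59·179+48)/363⌉ = ⌈10788/363⌉ − ⌈10609/363⌉ = 30 − 30 = 0
n=60: ⌈(61·179+48)/363⌉ − ⌈(60·179+48)/363⌉ = ⌈10967/363⌉ − ⌈10788/363⌉ = 31 − 30 = 1
n=61: ⌈(62·179+48)/363⌉ − ⌈(61·179+48)/363⌉ = ⌈11146/363⌉ − ⌈10967/363⌉ = 31 − 31 = 0
n=62: ⌈(63·179+48)/363⌉ − ⌈(62·179+48)/363⌉ = ⌈11325/363⌉ − ⌈11146/363⌉ = 32 − 31 = 1
n=63: ⌈(64·179+48)/363⌉ − ⌈(63·179+48)/363⌉ = ⌈11504/363⌉ − ⌈11325/363⌉ = 32 − 32 = 0
n=64: ⌈(65·179+48)/363⌉ − ⌈(64·179+48)/363⌉ = ⌈11683/363⌉ − ⌈11504/363⌉ = 33 − 32 = 1
n=65: ⌈(66·179+48)/363⌉ − ⌈(65·179+48)/363⌉ = ⌈11862/363⌉ − ⌈11683/363⌉ = 33 − 33 = 0
n=66: ⌈(67·179+48)/363⌉ − ⌈(66·179+48)/363⌉ = ⌈12041/363⌉ − ⌈11862/363⌉ = 34 − 33 = 1
n=67: ⌈(68·179+48)/363⌉ − ⌈(67·179+48)/363⌉ = ⌈12220/363⌉ − ⌈12041/363⌉ = 34 − 34 = 0
n=68: ⌈(69·179+48)/363⌉ − ⌈(68·179+48)/363⌉ = ⌈12399/363⌉ − ⌈12220/363⌉ = 35 − 34 = 1
n=69: ⌈(70·179+48)/363⌉ − ⌈(69·179+48)/363⌉ = ⌈12578/363⌉ − ⌈12399/363⌉ = 35 − 35 = 0
n=70: ⌈(71·179+48)/363⌉ − ⌈(70·179+48)/363⌉ = ⌈12757/363⌉ − ⌈12578/363⌉ = 36 − 35 = 1
n=71: ⌈(72·179+48)/363⌉ − ⌈(71·179+48)/363⌉ = ⌈12936/363⌉ − ⌈12757/363⌉ = 36 − 36 = 0
n=72: ⌈(73·179+48)/363⌉ − ⌈(72·179+48)/363⌉ = ⌈13115/363⌉ − ⌈12936/363⌉ = 37 − 36 = 1
n=73: ⌈(74·179+48)/363⌉ − ⌈(73·179+48)/363⌉ = ⌈13294/363⌉ − ⌈13115/363⌉ = 37 − 37 = 0
n=74: ⌈(75·179+48)/363⌉ − ⌈(74·179+48)/363⌉ = ⌈13473/363⌉ − ⌈13294/363⌉ = 38 − 37 = 1
n=75: ⌈(76·179+48)/363⌉ − ⌈(75·179+48)/363⌉ = ⌈13652/363⌉ − ⌈13473/363⌉ = 38 − 38 = 0
n=76: ⌈(77·179+48)/363⌉ − ⌈(76·179+48)/363⌉ = ⌈13831/363⌉ − ⌈13652/363⌉ = 39 − 38 = 1
n=77: ⌈(78·179+48)/363⌉ − ⌈(77·179+48)/363⌉ = ⌈14010/363⌉ − ⌈13831/363⌉ = 39 − 39 = 0
n=78: ⌈(79·179+48)/363⌉ − ⌈(78·179+48)/363⌉ = ⌈14189/363⌉ − ⌈14010/363⌉ = 40 − 39 = 1
n=79: ⌈(80·179+48)/363⌉ − ⌈(79·179+48)/363⌉ = ⌈14368/363⌉ − ⌈14189/363⌉ = 40 − 40 = 0
n=80: ⌈(81·179+48)/363⌉ − ⌈(80·179+48)/363⌉ = ⌈14547/363⌉ − ⌈14368/363⌉ = 41 − 40 = 1
n=81: ⌈(82·179+48)/363⌉ − ⌈(81·179+48)/363⌉ = ⌈14726/363⌉ − ⌈14547/363⌉ = 41 − 41 = 0
n=82: ⌈(83·179+48)/363⌉ − ⌈(82·179+48)/363⌉ = ⌈14905/363⌉ − ⌈14726/363⌉ = 42 − 41 = 1
n=83: ⌈(84·179+48)/363⌉ − ⌈(83·179+48)/363⌉ = ⌈15084/363⌉ − ⌈14905/363⌉ = 42 − 42 = 0
n=84: ⌈(85·179+48)/363⌉ − ⌈(84·179+48)/363⌉ = ⌈15263/363⌉ − ⌈15084/363⌉ = 43 − 42 = 1
n=85: ⌈(86·179+48)/363⌉ − ⌈(85·179+48)/363⌉ = ⌈15442/363⌉ − ⌈15263/363⌉ = 43 − 43 = 0
n=86: ⌈(87·179+48)/363⌉ − ⌈(86·179+48)/363⌉ = ⌈15621/363⌉ − ⌈15442/363⌉ = 44 − 43 = 1
n=87: ⌈(88·179+48)/363⌉ − ⌈(87·179+48)/363⌉ = ⌈15800/363⌉ − ⌈15621/363⌉ = 44 − 44 = 0
n=88: ⌈(89·179+48)/363⌉ − ⌈(88·179+48)/363⌉ = ⌈15979/363⌉ − ⌈15800/363⌉ = 45 − 44 = 1
n=89: ⌈(90·179+48)/363⌉ − ⌈(89·179+48)/363⌉ = ⌈16158/363⌉ − ⌈15979/363⌉ = 45 − 45 = 0
n=90: ⌈(91·179+48)/363⌉ − ⌈(90·179+48)/363⌉ = ⌈16337/363⌉ − ⌈16158/363⌉ = 46 − 45 = 1
n=91: ⌈(92·179+48)/363⌉ − ⌈(91·179+48)/363⌉ = ⌈16516/363⌉ − ⌈16337/363⌉ = 46 − 46 = 0
n=92: ⌈(93·179+48)/363⌉ − ⌈(92·179+48)/363⌉ = ⌈16695/363⌉ − ⌈16516/363⌉ = 46 − 46 = 0
n=93: ⌈(94·179+48)/363⌉ − ⌈(93·179+48)/363⌉ = ⌈16874/363⌉ − ⌈16695/363⌉ = 47 − 46 = 1
n=94: ⌈(95·179+48)/363⌉ − ⌈(94·179+48)/363⌉ = ⌈17053/363⌉ − ⌈16874/363⌉ = 47 − 47 = 0
n=95: ⌈(96·179+48)/363⌉ − ⌈(95·179+48)/363⌉ = ⌈17232/363⌉ − ⌈17053/363⌉ = 48 − 47 = 1
n=96: ⌈(97·179+48)/363⌉ − ⌈(96·179+48)/363⌉ = ⌈17411/363⌉ − ⌈17232/363⌉ = 48 − 48 = 0
n=97: ⌈(98·179+48)/363⌉ − ⌈(97·179+48)/363⌉ = ⌈17590/363⌉ − ⌈17411/363⌉ = 49 − 48 = 1
n=98: ⌈(99·179+48)/363⌉ − ⌈(98·179+48)/363⌉ = ⌈17769/363⌉ − ⌈17590/363⌉ = 49 − 49 = 0

010101010101010101001010101010101010101010101010101010101010101010101010101010101010101010100101010
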